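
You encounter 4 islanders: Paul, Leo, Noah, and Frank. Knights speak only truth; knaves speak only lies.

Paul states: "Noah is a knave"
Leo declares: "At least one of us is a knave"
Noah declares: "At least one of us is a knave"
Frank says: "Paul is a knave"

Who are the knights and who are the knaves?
Paul is a knave.
Leo is a knight.
Noah is a knight.
Frank is a knight.

Verification:
- Paul (knave) says "Noah is a knave" - this is FALSE (a lie) because Noah is a knight.
- Leo (knight) says "At least one of us is a knave" - this is TRUE because Paul is a knave.
- Noah (knight) says "At least one of us is a knave" - this is TRUE because Paul is a knave.
- Frank (knight) says "Paul is a knave" - this is TRUE because Paul is a knave.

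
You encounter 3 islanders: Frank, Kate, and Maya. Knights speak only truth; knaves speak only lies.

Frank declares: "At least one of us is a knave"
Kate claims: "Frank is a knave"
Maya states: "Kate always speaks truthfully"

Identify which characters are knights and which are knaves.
Frank is a knight.
Kate is a knave.
Maya is a knave.

Verification:
- Frank (knight) says "At least one of us is a knave" - this is TRUE because Kate and Maya are knaves.
- Kate (knave) says "Frank is a knave" - this is FALSE (a lie) because Frank is a knight.
- Maya (knave) says "Kate always speaks truthfully" - this is FALSE (a lie) because Kate is a knave.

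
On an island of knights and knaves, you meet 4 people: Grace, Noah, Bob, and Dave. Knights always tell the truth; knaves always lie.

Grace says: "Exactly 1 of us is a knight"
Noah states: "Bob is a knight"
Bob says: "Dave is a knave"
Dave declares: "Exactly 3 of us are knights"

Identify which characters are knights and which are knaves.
Grace is a knave.
Noah is a knight.
Bob is a knight.
Dave is a knave.

Verification:
- Grace (knave) says "Exactly 1 of us is a knight" - this is FALSE (a lie) because there are 2 knights.
- Noah (knight) says "Bob is a knight" - this is TRUE because Bob is a knight.
- Bob (knight) says "Dave is a knave" - this is TRUE because Dave is a knave.
- Dave (knave) says "Exactly 3 of us are knights" - this is FALSE (a lie) because there are 2 knights.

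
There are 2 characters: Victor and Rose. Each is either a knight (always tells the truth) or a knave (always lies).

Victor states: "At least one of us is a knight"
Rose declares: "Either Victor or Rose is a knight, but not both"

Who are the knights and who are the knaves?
Victor is a knave.
Rose is a knave.

Verification:
- Victor (knave) says "At least one of us is a knight" - this is FALSE (a lie) because no one is a knight.
- Rose (knave) says "Either Victor or Rose is a knight, but not both" - this is FALSE (a lie) because Victor is a knave and Rose is a knave.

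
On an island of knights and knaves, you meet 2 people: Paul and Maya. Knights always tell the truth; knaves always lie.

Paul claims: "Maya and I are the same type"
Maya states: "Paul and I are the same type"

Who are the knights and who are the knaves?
Paul is a knight.
Maya is a knight.

Verification:
- Paul (knight) says "Maya and I are the same type" - this is TRUE because Paul is a knight and Maya is a knight.
- Maya (knight) says "Paul and I are the same type" - this is TRUE because Maya is a knight and Paul is a knight.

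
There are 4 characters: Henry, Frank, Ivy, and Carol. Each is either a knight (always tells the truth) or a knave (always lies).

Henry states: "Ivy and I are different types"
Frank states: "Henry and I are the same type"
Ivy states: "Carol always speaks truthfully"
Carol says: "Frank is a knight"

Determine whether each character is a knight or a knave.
Henry is a knight.
Frank is a knave.
Ivy is a knave.
Carol is a knave.

Verification:
- Henry (knight) says "Ivy and I are different types" - this is TRUE because Henry is a knight and Ivy is a knave.
- Frank (knave) says "Henry and I are the same type" - this is FALSE (a lie) because Frank is a knave and Henry is a knight.
- Ivy (knave) says "Carol always speaks truthfully" - this is FALSE (a lie) because Carol is a knave.
- Carol (knave) says "Frank is a knight" - this is FALSE (a lie) because Frank is a knave.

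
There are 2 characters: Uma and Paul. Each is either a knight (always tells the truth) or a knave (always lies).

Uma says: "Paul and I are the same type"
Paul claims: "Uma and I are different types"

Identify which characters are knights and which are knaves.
Uma is a knave.
Paul is a knight.

Verification:
- Uma (knave) says "Paul and I are the same type" - this is FALSE (a lie) because Uma is a knave and Paul is a knight.
- Paul (knight) says "Uma and I are different types" - this is TRUE because Paul is a knight and Uma is a knave.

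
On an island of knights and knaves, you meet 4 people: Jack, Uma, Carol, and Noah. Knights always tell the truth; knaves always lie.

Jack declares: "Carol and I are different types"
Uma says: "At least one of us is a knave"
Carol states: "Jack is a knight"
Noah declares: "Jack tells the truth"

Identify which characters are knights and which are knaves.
Jack is a knave.
Uma is a knight.
Carol is a knave.
Noah is a knave.

Verification:
- Jack (knave) says "Carol and I are different types" - this is FALSE (a lie) because Jack is a knave and Carol is a knave.
- Uma (knight) says "At least one of us is a knave" - this is TRUE because Jack, Carol, and Noah are knaves.
- Carol (knave) says "Jack is a knight" - this is FALSE (a lie) because Jack is a knave.
- Noah (knave) says "Jack tells the truth" - this is FALSE (a lie) because Jack is a knave.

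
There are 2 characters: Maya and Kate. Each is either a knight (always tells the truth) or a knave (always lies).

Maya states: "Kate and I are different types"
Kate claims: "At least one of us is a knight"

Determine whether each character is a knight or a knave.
Maya is a knave.
Kate is a knave.

Verification:
- Maya (knave) says "Kate and I are different types" - this is FALSE (a lie) because Maya is a knave and Kate is a knave.
- Kate (knave) says "At least one of us is a knight" - this is FALSE (a lie) because no one is a knight.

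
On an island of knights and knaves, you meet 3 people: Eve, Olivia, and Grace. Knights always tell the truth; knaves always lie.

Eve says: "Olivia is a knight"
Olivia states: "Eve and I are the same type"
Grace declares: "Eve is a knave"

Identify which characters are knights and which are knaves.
Eve is a knight.
Olivia is a knight.
Grace is a knave.

Verification:
- Eve (knight) says "Olivia is a knight" - this is TRUE because Olivia is a knight.
- Olivia (knight) says "Eve and I are the same type" - this is TRUE because Olivia is a knight and Eve is a knight.
- Grace (knave) says "Eve is a knave" - this is FALSE (a lie) because Eve is a knight.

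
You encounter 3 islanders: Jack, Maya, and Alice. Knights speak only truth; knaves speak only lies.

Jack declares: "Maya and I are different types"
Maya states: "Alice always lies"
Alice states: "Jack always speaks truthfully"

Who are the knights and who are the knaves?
Jack is a knight.
Maya is a knave.
Alice is a knight.

Verification:
- Jack (knight) says "Maya and I are different types" - this is TRUE because Jack is a knight and Maya is a knave.
- Maya (knave) says "Alice always lies" - this is FALSE (a lie) because Alice is a knight.
- Alice (knight) says "Jack always speaks truthfully" - this is TRUE because Jack is a knight.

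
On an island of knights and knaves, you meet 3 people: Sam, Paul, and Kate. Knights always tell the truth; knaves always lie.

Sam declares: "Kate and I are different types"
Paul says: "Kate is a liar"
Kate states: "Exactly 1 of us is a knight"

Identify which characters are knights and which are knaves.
Sam is a knight.
Paul is a knight.
Kate is a knave.

Verification:
- Sam (knight) says "Kate and I are different types" - this is TRUE because Sam is a knight and Kate is a knave.
- Paul (knight) says "Kate is a liar" - this is TRUE because Kate is a knave.
- Kate (knave) says "Exactly 1 of us is a knight" - this is FALSE (a lie) because there are 2 knights.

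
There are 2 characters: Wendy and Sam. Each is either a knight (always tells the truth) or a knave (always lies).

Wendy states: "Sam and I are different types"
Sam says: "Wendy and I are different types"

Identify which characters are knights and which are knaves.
Wendy is a knave.
Sam is a knave.

Verification:
- Wendy (knave) says "Sam and I are different types" - this is FALSE (a lie) because Wendy is a knave and Sam is a knave.
- Sam (knave) says "Wendy and I are different types" - this is FALSE (a lie) because Sam is a knave and Wendy is a knave.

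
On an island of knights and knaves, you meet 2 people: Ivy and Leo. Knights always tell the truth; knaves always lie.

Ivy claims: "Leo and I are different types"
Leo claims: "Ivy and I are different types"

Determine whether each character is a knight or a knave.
Ivy is a knave.
Leo is a knave.

Verification:
- Ivy (knave) says "Leo and I are different types" - this is FALSE (a lie) because Ivy is a knave and Leo is a knave.
- Leo (knave) says "Ivy and I are different types" - this is FALSE (a lie) because Leo is a knave and Ivy is a knave.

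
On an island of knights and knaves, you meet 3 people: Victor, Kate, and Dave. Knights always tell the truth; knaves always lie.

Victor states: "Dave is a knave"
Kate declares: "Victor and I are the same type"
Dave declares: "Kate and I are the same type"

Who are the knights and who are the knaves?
Victor is a knight.
Kate is a knight.
Dave is a knave.

Verification:
- Victor (knight) says "Dave is a knave" - this is TRUE because Dave is a knave.
- Kate (knight) says "Victor and I are the same type" - this is TRUE because Kate is a knight and Victor is a knight.
- Dave (knave) says "Kate and I are the same type" - this is FALSE (a lie) because Dave is a knave and Kate is a knight.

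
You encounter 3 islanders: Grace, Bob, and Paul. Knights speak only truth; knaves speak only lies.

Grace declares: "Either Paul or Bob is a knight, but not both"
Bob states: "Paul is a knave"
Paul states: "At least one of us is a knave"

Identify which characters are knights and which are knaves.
Grace is a knight.
Bob is a knave.
Paul is a knight.

Verification:
- Grace (knight) says "Either Paul or Bob is a knight, but not both" - this is TRUE because Paul is a knight and Bob is a knave.
- Bob (knave) says "Paul is a knave" - this is FALSE (a lie) because Paul is a knight.
- Paul (knight) says "At least one of us is a knave" - this is TRUE because Bob is a knave.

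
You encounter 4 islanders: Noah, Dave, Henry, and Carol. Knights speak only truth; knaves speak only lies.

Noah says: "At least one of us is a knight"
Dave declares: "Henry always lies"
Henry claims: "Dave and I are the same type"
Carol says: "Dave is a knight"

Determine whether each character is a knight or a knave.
Noah is a knight.
Dave is a knight.
Henry is a knave.
Carol is a knight.

Verification:
- Noah (knight) says "At least one of us is a knight" - this is TRUE because Noah, Dave, and Carol are knights.
- Dave (knight) says "Henry always lies" - this is TRUE because Henry is a knave.
- Henry (knave) says "Dave and I are the same type" - this is FALSE (a lie) because Henry is a knave and Dave is a knight.
- Carol (knight) says "Dave is a knight" - this is TRUE because Dave is a knight.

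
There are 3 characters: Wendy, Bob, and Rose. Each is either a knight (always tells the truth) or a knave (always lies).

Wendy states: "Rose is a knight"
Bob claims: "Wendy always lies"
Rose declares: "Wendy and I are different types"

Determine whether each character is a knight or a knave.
Wendy is a knave.
Bob is a knight.
Rose is a knave.

Verification:
- Wendy (knave) says "Rose is a knight" - this is FALSE (a lie) because Rose is a knave.
- Bob (knight) says "Wendy always lies" - this is TRUE because Wendy is a knave.
- Rose (knave) says "Wendy and I are different types" - this is FALSE (a lie) because Rose is a knave and Wendy is a knave.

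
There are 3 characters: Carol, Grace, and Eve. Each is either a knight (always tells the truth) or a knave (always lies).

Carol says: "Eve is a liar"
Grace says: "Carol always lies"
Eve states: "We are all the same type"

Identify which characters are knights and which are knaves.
Carol is a knight.
Grace is a knave.
Eve is a knave.

Verification:
- Carol (knight) says "Eve is a liar" - this is TRUE because Eve is a knave.
- Grace (knave) says "Carol always lies" - this is FALSE (a lie) because Carol is a knight.
- Eve (knave) says "We are all the same type" - this is FALSE (a lie) because Carol is a knight and Grace and Eve are knaves.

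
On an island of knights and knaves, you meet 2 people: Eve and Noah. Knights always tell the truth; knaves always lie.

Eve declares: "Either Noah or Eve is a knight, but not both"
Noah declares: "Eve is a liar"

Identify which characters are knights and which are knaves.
Eve is a knight.
Noah is a knave.

Verification:
- Eve (knight) says "Either Noah or Eve is a knight, but not both" - this is TRUE because Noah is a knave and Eve is a knight.
- Noah (knave) says "Eve is a liar" - this is FALSE (a lie) because Eve is a knight.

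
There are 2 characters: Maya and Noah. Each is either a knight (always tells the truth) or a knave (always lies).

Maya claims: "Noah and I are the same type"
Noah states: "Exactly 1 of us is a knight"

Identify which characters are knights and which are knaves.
Maya is a knave.
Noah is a knight.

Verification:
- Maya (knave) says "Noah and I are the same type" - this is FALSE (a lie) because Maya is a knave and Noah is a knight.
- Noah (knight) says "Exactly 1 of us is a knight" - this is TRUE because there are 1 knights.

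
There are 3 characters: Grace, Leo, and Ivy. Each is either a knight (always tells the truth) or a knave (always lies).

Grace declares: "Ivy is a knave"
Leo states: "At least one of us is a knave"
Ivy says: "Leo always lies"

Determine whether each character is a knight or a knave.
Grace is a knight.
Leo is a knight.
Ivy is a knave.

Verification:
- Grace (knight) says "Ivy is a knave" - this is TRUE because Ivy is a knave.
- Leo (knight) says "At least one of us is a knave" - this is TRUE because Ivy is a knave.
- Ivy (knave) says "Leo always lies" - this is FALSE (a lie) because Leo is a knight.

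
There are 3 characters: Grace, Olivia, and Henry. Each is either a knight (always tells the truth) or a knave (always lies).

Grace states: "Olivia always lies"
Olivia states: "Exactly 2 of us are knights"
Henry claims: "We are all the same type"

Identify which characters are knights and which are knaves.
Grace is a knight.
Olivia is a knave.
Henry is a knave.

Verification:
- Grace (knight) says "Olivia always lies" - this is TRUE because Olivia is a knave.
- Olivia (knave) says "Exactly 2 of us are knights" - this is FALSE (a lie) because there are 1 knights.
- Henry (knave) says "We are all the same type" - this is FALSE (a lie) because Grace is a knight and Olivia and Henry are knaves.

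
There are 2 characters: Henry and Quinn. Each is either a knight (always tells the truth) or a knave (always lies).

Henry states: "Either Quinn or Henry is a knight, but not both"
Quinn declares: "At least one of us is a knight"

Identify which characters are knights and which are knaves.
Henry is a knave.
Quinn is a knave.

Verification:
- Henry (knave) says "Either Quinn or Henry is a knight, but not both" - this is FALSE (a lie) because Quinn is a knave and Henry is a knave.
- Quinn (knave) says "At least one of us is a knight" - this is FALSE (a lie) because no one is a knight.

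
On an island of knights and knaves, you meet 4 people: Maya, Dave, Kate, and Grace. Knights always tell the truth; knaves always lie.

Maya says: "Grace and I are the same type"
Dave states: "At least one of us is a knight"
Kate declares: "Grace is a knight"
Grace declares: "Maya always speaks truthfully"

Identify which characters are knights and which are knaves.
Maya is a knight.
Dave is a knight.
Kate is a knight.
Grace is a knight.

Verification:
- Maya (knight) says "Grace and I are the same type" - this is TRUE because Maya is a knight and Grace is a knight.
- Dave (knight) says "At least one of us is a knight" - this is TRUE because Maya, Dave, Kate, and Grace are knights.
- Kate (knight) says "Grace is a knight" - this is TRUE because Grace is a knight.
- Grace (knight) says "Maya always speaks truthfully" - this is TRUE because Maya is a knight.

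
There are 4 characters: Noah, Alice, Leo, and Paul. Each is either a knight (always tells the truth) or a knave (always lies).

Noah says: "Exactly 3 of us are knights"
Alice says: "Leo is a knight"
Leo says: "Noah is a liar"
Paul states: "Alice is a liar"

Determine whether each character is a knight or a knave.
Noah is a knave.
Alice is a knight.
Leo is a knight.
Paul is a knave.

Verification:
- Noah (knave) says "Exactly 3 of us are knights" - this is FALSE (a lie) because there are 2 knights.
- Alice (knight) says "Leo is a knight" - this is TRUE because Leo is a knight.
- Leo (knight) says "Noah is a liar" - this is TRUE because Noah is a knave.
- Paul (knave) says "Alice is a liar" - this is FALSE (a lie) because Alice is a knight.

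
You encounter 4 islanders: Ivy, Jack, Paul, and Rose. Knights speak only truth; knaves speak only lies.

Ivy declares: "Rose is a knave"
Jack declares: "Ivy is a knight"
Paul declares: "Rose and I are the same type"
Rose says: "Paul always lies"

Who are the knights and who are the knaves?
Ivy is a knave.
Jack is a knave.
Paul is a knave.
Rose is a knight.

Verification:
- Ivy (knave) says "Rose is a knave" - this is FALSE (a lie) because Rose is a knight.
- Jack (knave) says "Ivy is a knight" - this is FALSE (a lie) because Ivy is a knave.
- Paul (knave) says "Rose and I are the same type" - this is FALSE (a lie) because Paul is a knave and Rose is a knight.
- Rose (knight) says "Paul always lies" - this is TRUE because Paul is a knave.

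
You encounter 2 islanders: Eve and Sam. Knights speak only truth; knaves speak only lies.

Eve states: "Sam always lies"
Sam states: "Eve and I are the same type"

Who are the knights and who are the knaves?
Eve is a knight.
Sam is a knave.

Verification:
- Eve (knight) says "Sam always lies" - this is TRUE because Sam is a knave.
- Sam (knave) says "Eve and I are the same type" - this is FALSE (a lie) because Sam is a knave and Eve is a knight.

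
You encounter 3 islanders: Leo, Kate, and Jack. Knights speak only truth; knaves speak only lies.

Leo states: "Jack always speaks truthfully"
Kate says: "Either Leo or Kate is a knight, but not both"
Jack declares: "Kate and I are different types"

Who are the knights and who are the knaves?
Leo is a knave.
Kate is a knave.
Jack is a knave.

Verification:
- Leo (knave) says "Jack always speaks truthfully" - this is FALSE (a lie) because Jack is a knave.
- Kate (knave) says "Either Leo or Kate is a knight, but not both" - this is FALSE (a lie) because Leo is a knave and Kate is a knave.
- Jack (knave) says "Kate and I are different types" - this is FALSE (a lie) because Jack is a knave and Kate is a knave.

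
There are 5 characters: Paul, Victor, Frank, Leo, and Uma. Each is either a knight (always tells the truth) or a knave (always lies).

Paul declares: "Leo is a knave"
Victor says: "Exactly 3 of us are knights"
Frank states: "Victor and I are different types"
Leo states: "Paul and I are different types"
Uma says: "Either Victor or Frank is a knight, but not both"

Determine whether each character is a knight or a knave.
Paul is a knave.
Victor is a knave.
Frank is a knave.
Leo is a knight.
Uma is a knave.

Verification:
- Paul (knave) says "Leo is a knave" - this is FALSE (a lie) because Leo is a knight.
- Victor (knave) says "Exactly 3 of us are knights" - this is FALSE (a lie) because there are 1 knights.
- Frank (knave) says "Victor and I are different types" - this is FALSE (a lie) because Frank is a knave and Victor is a knave.
- Leo (knight) says "Paul and I are different types" - this is TRUE because Leo is a knight and Paul is a knave.
- Uma (knave) says "Either Victor or Frank is a knight, but not both" - this is FALSE (a lie) because Victor is a knave and Frank is a knave.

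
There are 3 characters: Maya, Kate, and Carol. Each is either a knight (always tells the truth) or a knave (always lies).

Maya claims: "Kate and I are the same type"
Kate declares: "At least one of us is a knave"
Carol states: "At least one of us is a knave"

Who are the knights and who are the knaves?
Maya is a knave.
Kate is a knight.
Carol is a knight.

Verification:
- Maya (knave) says "Kate and I are the same type" - this is FALSE (a lie) because Maya is a knave and Kate is a knight.
- Kate (knight) says "At least one of us is a knave" - this is TRUE because Maya is a knave.
- Carol (knight) says "At least one of us is a knave" - this is TRUE because Maya is a knave.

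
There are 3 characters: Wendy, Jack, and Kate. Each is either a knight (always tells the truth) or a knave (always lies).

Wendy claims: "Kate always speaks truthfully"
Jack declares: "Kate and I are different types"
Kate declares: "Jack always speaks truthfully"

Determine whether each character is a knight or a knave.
Wendy is a knave.
Jack is a knave.
Kate is a knave.

Verification:
- Wendy (knave) says "Kate always speaks truthfully" - this is FALSE (a lie) because Kate is a knave.
- Jack (knave) says "Kate and I are different types" - this is FALSE (a lie) because Jack is a knave and Kate is a knave.
- Kate (knave) says "Jack always speaks truthfully" - this is FALSE (a lie) because Jack is a knave.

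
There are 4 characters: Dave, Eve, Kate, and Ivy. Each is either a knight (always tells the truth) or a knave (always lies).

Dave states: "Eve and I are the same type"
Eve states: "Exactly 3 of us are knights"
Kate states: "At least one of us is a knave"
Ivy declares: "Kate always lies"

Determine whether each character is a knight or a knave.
Dave is a knight.
Eve is a knight.
Kate is a knight.
Ivy is a knave.

Verification:
- Dave (knight) says "Eve and I are the same type" - this is TRUE because Dave is a knight and Eve is a knight.
- Eve (knight) says "Exactly 3 of us are knights" - this is TRUE because there are 3 knights.
- Kate (knight) says "At least one of us is a knave" - this is TRUE because Ivy is a knave.
- Ivy (knave) says "Kate always lies" - this is FALSE (a lie) because Kate is a knight.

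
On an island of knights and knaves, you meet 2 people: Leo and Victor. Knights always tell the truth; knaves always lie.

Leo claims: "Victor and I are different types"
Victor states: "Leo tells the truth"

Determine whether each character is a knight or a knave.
Leo is a knave.
Victor is a knave.

Verification:
- Leo (knave) says "Victor and I are different types" - this is FALSE (a lie) because Leo is a knave and Victor is a knave.
- Victor (knave) says "Leo tells the truth" - this is FALSE (a lie) because Leo is a knave.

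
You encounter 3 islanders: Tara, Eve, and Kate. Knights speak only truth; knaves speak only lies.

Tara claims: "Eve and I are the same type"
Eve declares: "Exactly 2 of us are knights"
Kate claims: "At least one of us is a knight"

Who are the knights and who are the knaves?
Tara is a knave.
Eve is a knight.
Kate is a knight.

Verification:
- Tara (knave) says "Eve and I are the same type" - this is FALSE (a lie) because Tara is a knave and Eve is a knight.
- Eve (knight) says "Exactly 2 of us are knights" - this is TRUE because there are 2 knights.
- Kate (knight) says "At least one of us is a knight" - this is TRUE because Eve and Kate are knights.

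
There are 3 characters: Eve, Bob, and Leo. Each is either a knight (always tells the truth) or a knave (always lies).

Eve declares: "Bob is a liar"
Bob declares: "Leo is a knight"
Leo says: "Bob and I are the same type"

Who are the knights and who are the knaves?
Eve is a knave.
Bob is a knight.
Leo is a knight.

Verification:
- Eve (knave) says "Bob is a liar" - this is FALSE (a lie) because Bob is a knight.
- Bob (knight) says "Leo is a knight" - this is TRUE because Leo is a knight.
- Leo (knight) says "Bob and I are the same type" - this is TRUE because Leo is a knight and Bob is a knight.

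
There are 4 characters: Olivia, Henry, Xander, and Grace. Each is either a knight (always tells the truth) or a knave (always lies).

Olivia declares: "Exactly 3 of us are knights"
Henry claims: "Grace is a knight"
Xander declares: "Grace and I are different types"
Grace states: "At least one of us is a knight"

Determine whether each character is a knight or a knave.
Olivia is a knave.
Henry is a knave.
Xander is a knave.
Grace is a knave.

Verification:
- Olivia (knave) says "Exactly 3 of us are knights" - this is FALSE (a lie) because there are 0 knights.
- Henry (knave) says "Grace is a knight" - this is FALSE (a lie) because Grace is a knave.
- Xander (knave) says "Grace and I are different types" - this is FALSE (a lie) because Xander is a knave and Grace is a knave.
- Grace (knave) says "At least one of us is a knight" - this is FALSE (a lie) because no one is a knight.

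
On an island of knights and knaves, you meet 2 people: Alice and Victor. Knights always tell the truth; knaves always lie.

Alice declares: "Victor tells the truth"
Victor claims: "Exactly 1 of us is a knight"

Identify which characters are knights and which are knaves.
Alice is a knave.
Victor is a knave.

Verification:
- Alice (knave) says "Victor tells the truth" - this is FALSE (a lie) because Victor is a knave.
- Victor (knave) says "Exactly 1 of us is a knight" - this is FALSE (a lie) because there are 0 knights.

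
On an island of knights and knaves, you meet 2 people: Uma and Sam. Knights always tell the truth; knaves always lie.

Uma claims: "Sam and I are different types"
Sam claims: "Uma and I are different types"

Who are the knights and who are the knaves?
Uma is a knave.
Sam is a knave.

Verification:
- Uma (knave) says "Sam and I are different types" - this is FALSE (a lie) because Uma is a knave and Sam is a knave.
- Sam (knave) says "Uma and I are different types" - this is FALSE (a lie) because Sam is a knave and Uma is a knave.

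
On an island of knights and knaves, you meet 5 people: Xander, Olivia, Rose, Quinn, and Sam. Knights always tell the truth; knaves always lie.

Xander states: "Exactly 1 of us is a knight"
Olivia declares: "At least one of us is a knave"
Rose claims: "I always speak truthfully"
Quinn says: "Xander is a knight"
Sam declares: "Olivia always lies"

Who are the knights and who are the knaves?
Xander is a knave.
Olivia is a knight.
Rose is a knight.
Quinn is a knave.
Sam is a knave.

Verification:
- Xander (knave) says "Exactly 1 of us is a knight" - this is FALSE (a lie) because there are 2 knights.
- Olivia (knight) says "At least one of us is a knave" - this is TRUE because Xander, Quinn, and Sam are knaves.
- Rose (knight) says "I always speak truthfully" - this is TRUE because Rose is a knight.
- Quinn (knave) says "Xander is a knight" - this is FALSE (a lie) because Xander is a knave.
- Sam (knave) says "Olivia always lies" - this is FALSE (a lie) because Olivia is a knight.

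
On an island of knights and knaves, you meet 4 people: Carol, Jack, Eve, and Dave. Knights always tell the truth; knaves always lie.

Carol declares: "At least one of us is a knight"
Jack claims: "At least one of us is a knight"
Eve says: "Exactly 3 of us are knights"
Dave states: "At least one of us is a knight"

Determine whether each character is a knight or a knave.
Carol is a knave.
Jack is a knave.
Eve is a knave.
Dave is a knave.

Verification:
- Carol (knave) says "At least one of us is a knight" - this is FALSE (a lie) because no one is a knight.
- Jack (knave) says "At least one of us is a knight" - this is FALSE (a lie) because no one is a knight.
- Eve (knave) says "Exactly 3 of us are knights" - this is FALSE (a lie) because there are 0 knights.
- Dave (knave) says "At least one of us is a knight" - this is FALSE (a lie) because no one is a knight.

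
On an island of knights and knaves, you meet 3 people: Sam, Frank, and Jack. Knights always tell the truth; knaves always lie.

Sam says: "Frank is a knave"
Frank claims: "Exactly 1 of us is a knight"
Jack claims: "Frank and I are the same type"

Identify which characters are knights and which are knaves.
Sam is a knave.
Frank is a knight.
Jack is a knave.

Verification:
- Sam (knave) says "Frank is a knave" - this is FALSE (a lie) because Frank is a knight.
- Frank (knight) says "Exactly 1 of us is a knight" - this is TRUE because there are 1 knights.
- Jack (knave) says "Frank and I are the same type" - this is FALSE (a lie) because Jack is a knave and Frank is a knight.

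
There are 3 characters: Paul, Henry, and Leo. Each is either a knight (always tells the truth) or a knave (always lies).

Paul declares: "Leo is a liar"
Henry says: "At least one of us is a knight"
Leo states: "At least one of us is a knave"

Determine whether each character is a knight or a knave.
Paul is a knave.
Henry is a knight.
Leo is a knight.

Verification:
- Paul (knave) says "Leo is a liar" - this is FALSE (a lie) because Leo is a knight.
- Henry (knight) says "At least one of us is a knight" - this is TRUE because Henry and Leo are knights.
- Leo (knight) says "At least one of us is a knave" - this is TRUE because Paul is a knave.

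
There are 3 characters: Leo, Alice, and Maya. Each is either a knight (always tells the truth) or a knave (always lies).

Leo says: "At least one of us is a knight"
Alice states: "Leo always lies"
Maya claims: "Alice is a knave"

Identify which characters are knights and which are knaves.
Leo is a knight.
Alice is a knave.
Maya is a knight.

Verification:
- Leo (knight) says "At least one of us is a knight" - this is TRUE because Leo and Maya are knights.
- Alice (knave) says "Leo always lies" - this is FALSE (a lie) because Leo is a knight.
- Maya (knight) says "Alice is a knave" - this is TRUE because Alice is a knave.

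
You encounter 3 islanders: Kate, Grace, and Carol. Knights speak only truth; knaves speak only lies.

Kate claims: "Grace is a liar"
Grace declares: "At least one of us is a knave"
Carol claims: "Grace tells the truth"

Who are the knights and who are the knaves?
Kate is a knave.
Grace is a knight.
Carol is a knight.

Verification:
- Kate (knave) says "Grace is a liar" - this is FALSE (a lie) because Grace is a knight.
- Grace (knight) says "At least one of us is a knave" - this is TRUE because Kate is a knave.
- Carol (knight) says "Grace tells the truth" - this is TRUE because Grace is a knight.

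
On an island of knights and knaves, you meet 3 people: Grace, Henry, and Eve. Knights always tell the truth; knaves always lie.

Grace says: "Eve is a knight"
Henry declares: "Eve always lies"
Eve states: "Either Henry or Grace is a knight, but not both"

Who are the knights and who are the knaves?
Grace is a knight.
Henry is a knave.
Eve is a knight.

Verification:
- Grace (knight) says "Eve is a knight" - this is TRUE because Eve is a knight.
- Henry (knave) says "Eve always lies" - this is FALSE (a lie) because Eve is a knight.
- Eve (knight) says "Either Henry or Grace is a knight, but not both" - this is TRUE because Henry is a knave and Grace is a knight.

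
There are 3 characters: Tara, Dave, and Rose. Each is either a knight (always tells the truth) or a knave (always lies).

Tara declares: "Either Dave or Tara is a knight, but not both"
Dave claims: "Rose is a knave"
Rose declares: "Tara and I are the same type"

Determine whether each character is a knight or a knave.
Tara is a knight.
Dave is a knave.
Rose is a knight.

Verification:
- Tara (knight) says "Either Dave or Tara is a knight, but not both" - this is TRUE because Dave is a knave and Tara is a knight.
- Dave (knave) says "Rose is a knave" - this is FALSE (a lie) because Rose is a knight.
- Rose (knight) says "Tara and I are the same type" - this is TRUE because Rose is a knight and Tara is a knight.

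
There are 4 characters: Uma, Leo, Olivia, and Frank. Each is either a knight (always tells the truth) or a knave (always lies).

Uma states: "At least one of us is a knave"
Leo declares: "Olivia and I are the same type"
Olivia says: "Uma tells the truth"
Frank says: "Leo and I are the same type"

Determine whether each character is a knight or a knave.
Uma is a knight.
Leo is a knight.
Olivia is a knight.
Frank is a knave.

Verification:
- Uma (knight) says "At least one of us is a knave" - this is TRUE because Frank is a knave.
- Leo (knight) says "Olivia and I are the same type" - this is TRUE because Leo is a knight and Olivia is a knight.
- Olivia (knight) says "Uma tells the truth" - this is TRUE because Uma is a knight.
- Frank (knave) says "Leo and I are the same type" - this is FALSE (a lie) because Frank is a knave and Leo is a knight.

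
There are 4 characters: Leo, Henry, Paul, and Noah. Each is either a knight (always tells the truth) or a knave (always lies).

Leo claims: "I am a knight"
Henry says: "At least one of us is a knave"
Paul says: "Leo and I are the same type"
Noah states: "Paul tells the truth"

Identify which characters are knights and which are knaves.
Leo is a knight.
Henry is a knight.
Paul is a knave.
Noah is a knave.

Verification:
- Leo (knight) says "I am a knight" - this is TRUE because Leo is a knight.
- Henry (knight) says "At least one of us is a knave" - this is TRUE because Paul and Noah are knaves.
- Paul (knave) says "Leo and I are the same type" - this is FALSE (a lie) because Paul is a knave and Leo is a knight.
- Noah (knave) says "Paul tells the truth" - this is FALSE (a lie) because Paul is a knave.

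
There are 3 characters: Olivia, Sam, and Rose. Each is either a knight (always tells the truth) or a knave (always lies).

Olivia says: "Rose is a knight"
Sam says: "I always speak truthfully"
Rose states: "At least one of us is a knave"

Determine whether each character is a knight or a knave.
Olivia is a knight.
Sam is a knave.
Rose is a knight.

Verification:
- Olivia (knight) says "Rose is a knight" - this is TRUE because Rose is a knight.
- Sam (knave) says "I always speak truthfully" - this is FALSE (a lie) because Sam is a knave.
- Rose (knight) says "At least one of us is a knave" - this is TRUE because Sam is a knave.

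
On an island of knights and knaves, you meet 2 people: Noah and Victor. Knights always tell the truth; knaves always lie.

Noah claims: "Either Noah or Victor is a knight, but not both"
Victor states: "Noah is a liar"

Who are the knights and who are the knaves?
Noah is a knight.
Victor is a knave.

Verification:
- Noah (knight) says "Either Noah or Victor is a knight, but not both" - this is TRUE because Noah is a knight and Victor is a knave.
- Victor (knave) says "Noah is a liar" - this is FALSE (a lie) because Noah is a knight.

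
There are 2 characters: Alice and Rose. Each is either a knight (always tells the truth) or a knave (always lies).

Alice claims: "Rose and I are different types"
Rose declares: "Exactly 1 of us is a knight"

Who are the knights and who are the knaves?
Alice is a knave.
Rose is a knave.

Verification:
- Alice (knave) says "Rose and I are different types" - this is FALSE (a lie) because Alice is a knave and Rose is a knave.
- Rose (knave) says "Exactly 1 of us is a knight" - this is FALSE (a lie) because there are 0 knights.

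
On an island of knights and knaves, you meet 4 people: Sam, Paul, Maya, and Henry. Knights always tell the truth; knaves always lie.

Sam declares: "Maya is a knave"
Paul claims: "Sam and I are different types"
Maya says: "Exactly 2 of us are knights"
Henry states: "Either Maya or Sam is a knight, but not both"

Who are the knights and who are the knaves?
Sam is a knave.
Paul is a knave.
Maya is a knight.
Henry is a knight.

Verification:
- Sam (knave) says "Maya is a knave" - this is FALSE (a lie) because Maya is a knight.
- Paul (knave) says "Sam and I are different types" - this is FALSE (a lie) because Paul is a knave and Sam is a knave.
- Maya (knight) says "Exactly 2 of us are knights" - this is TRUE because there are 2 knights.
- Henry (knight) says "Either Maya or Sam is a knight, but not both" - this is TRUE because Maya is a knight and Sam is a knave.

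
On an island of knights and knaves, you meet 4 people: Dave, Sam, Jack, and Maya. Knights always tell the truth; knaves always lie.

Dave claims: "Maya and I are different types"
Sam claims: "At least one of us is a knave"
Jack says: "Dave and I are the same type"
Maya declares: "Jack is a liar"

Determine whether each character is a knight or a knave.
Dave is a knight.
Sam is a knight.
Jack is a knight.
Maya is a knave.

Verification:
- Dave (knight) says "Maya and I are different types" - this is TRUE because Dave is a knight and Maya is a knave.
- Sam (knight) says "At least one of us is a knave" - this is TRUE because Maya is a knave.
- Jack (knight) says "Dave and I are the same type" - this is TRUE because Jack is a knight and Dave is a knight.
- Maya (knave) says "Jack is a liar" - this is FALSE (a lie) because Jack is a knight.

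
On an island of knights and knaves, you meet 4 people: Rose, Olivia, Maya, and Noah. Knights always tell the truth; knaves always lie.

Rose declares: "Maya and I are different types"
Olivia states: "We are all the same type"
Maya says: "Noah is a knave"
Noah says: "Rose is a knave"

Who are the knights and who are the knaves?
Rose is a knave.
Olivia is a knave.
Maya is a knave.
Noah is a knight.

Verification:
- Rose (knave) says "Maya and I are different types" - this is FALSE (a lie) because Rose is a knave and Maya is a knave.
- Olivia (knave) says "We are all the same type" - this is FALSE (a lie) because Noah is a knight and Rose, Olivia, and Maya are knaves.
- Maya (knave) says "Noah is a knave" - this is FALSE (a lie) because Noah is a knight.
- Noah (knight) says "Rose is a knave" - this is TRUE because Rose is a knave.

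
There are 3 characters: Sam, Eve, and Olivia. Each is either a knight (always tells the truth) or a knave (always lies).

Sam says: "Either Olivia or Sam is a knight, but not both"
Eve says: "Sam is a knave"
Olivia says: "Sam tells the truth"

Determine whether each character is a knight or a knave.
Sam is a knave.
Eve is a knight.
Olivia is a knave.

Verification:
- Sam (knave) says "Either Olivia or Sam is a knight, but not both" - this is FALSE (a lie) because Olivia is a knave and Sam is a knave.
- Eve (knight) says "Sam is a knave" - this is TRUE because Sam is a knave.
- Olivia (knave) says "Sam tells the truth" - this is FALSE (a lie) because Sam is a knave.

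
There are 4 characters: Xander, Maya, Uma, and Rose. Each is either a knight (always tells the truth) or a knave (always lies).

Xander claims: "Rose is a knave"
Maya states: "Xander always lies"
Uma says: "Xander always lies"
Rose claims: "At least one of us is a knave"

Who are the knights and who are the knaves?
Xander is a knave.
Maya is a knight.
Uma is a knight.
Rose is a knight.

Verification:
- Xander (knave) says "Rose is a knave" - this is FALSE (a lie) because Rose is a knight.
- Maya (knight) says "Xander always lies" - this is TRUE because Xander is a knave.
- Uma (knight) says "Xander always lies" - this is TRUE because Xander is a knave.
- Rose (knight) says "At least one of us is a knave" - this is TRUE because Xander is a knave.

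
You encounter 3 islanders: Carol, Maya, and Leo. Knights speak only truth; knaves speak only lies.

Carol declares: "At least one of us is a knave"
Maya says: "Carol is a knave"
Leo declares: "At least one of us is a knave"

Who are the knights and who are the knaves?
Carol is a knight.
Maya is a knave.
Leo is a knight.

Verification:
- Carol (knight) says "At least one of us is a knave" - this is TRUE because Maya is a knave.
- Maya (knave) says "Carol is a knave" - this is FALSE (a lie) because Carol is a knight.
- Leo (knight) says "At least one of us is a knave" - this is TRUE because Maya is a knave.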